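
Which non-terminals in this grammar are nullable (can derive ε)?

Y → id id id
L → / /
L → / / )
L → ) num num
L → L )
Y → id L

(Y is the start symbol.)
A non-terminal is nullable if it can derive ε (the empty string): either it has an ε-production, or it has a production whose right-hand side consists entirely of nullable non-terminals.

There are no ε-productions, so no non-terminal can derive ε.
No non-terminals are nullable.

Answer: None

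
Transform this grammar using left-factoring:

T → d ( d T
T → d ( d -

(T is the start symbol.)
Left-factoring transforms A → αβ₁ | αβ₂ into A → αA' and A' → β₁ | β₂
(α is the longest common prefix among the alternatives). Repeat until
no nonterminal has two alternatives with a common prefix.

Round 1: T has alternatives sharing prefix 'd ( d'. Introduce T': T → d ( d T'
  Add: T' → T
  Add: T' → -

No remaining common prefixes — done.

Resulting grammar:
T → d ( d T'
T' → T
T' → -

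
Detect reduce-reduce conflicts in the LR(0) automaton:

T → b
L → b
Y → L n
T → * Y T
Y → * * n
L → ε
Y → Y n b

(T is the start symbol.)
A reduce-reduce conflict occurs when an LR(0) state has two complete items [A → α .] and [B → β .] — both call for a reduction, and with no lookahead the parser cannot choose between them.

Augment with T' → T and build the canonical LR(0) collection (I0 = CLOSURE({[T' → . T]}), then GOTO on every symbol after a dot until no new states appear). It has 14 states:
  I0: { [T → . * Y T], [T → . b], [T' → . T] }  — shift
  I1: { [L → . b], [L → .], [T → * . Y T], [Y → . * * n], [Y → . L n], [Y → . Y n b] }  — shift, reduce
  I2: { [T' → T .] }  — accept
  I3: { [T → b .] }  — reduce
  I4: { [Y → * . * n] }  — shift
  I5: { [Y → L . n] }  — shift
  I6: { [T → * Y . T], [T → . * Y T], [T → . b], [Y → Y . n b] }  — shift
  I7: { [L → b .] }  — reduce
  I8: { [T → * Y T .] }  — reduce
  I9: { [Y → Y n . b] }  — shift
  I10: { [Y → Y n b .] }  — reduce
  I11: { [Y → L n .] }  — reduce
  I12: { [Y → * * . n] }  — shift
  I13: { [Y → * * n .] }  — reduce

No state contains more than one complete item.

Answer: No reduce-reduce conflicts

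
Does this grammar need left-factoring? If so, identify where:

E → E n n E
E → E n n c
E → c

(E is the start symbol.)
Yes, E has productions with common prefix 'E n n'

Left-factoring is needed when two productions for the same non-terminal
share a common prefix on the right-hand side.

Productions for E:
  E → E n n E
  E → E n n c
  E → c

Found common prefix 'E n n' in productions for E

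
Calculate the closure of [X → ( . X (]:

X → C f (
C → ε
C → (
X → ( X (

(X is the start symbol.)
Start with: [X → ( . X (]
  [X → ( . X (] has the dot before X: add [X → . C f (], [X → . ( X (]
  [X → . C f (] has the dot before C: add [C → .], [C → . (]
No further items can be added.

CLOSURE = { [C → . (], [C → .], [X → ( . X (], [X → . ( X (], [X → . C f (] }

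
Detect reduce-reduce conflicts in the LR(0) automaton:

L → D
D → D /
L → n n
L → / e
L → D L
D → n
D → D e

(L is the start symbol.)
No reduce-reduce conflicts

A reduce-reduce conflict occurs when an LR(0) state has two complete items [A → α .] and [B → β .] — both call for a reduction, and with no lookahead the parser cannot choose between them.

Augment with L' → L and build the canonical LR(0) collection (I0 = CLOSURE({[L' → . L]}), then GOTO on every symbol after a dot until no new states appear). It has 10 states:
  I0: { [D → . D /], [D → . D e], [D → . n], [L → . / e], [L → . D L], [L → . D], [L → . n n], [L' → . L] }  — shift
  I1: { [L → / . e] }  — shift
  I2: { [D → . D /], [D → . D e], [D → . n], [D → D . /], [D → D . e], [L → . / e], [L → . D L], [L → . D], [L → . n n], [L → D . L], [L → D .] }  — shift, reduce
  I3: { [L' → L .] }  — accept
  I4: { [D → n .], [L → n . n] }  — shift, reduce
  I5: { [L → n n .] }  — reduce
  I6: { [D → D / .], [L → / . e] }  — shift, reduce
  I7: { [L → D L .] }  — reduce
  I8: { [D → D e .] }  — reduce
  I9: { [L → / e .] }  — reduce

No state contains more than one complete item.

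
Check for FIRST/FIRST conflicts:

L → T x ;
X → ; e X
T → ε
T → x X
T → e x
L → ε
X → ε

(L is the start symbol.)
A FIRST/FIRST conflict occurs when two productions N → α and N → β for the same non-terminal have FIRST(α) ∩ FIRST(β) ≠ ∅ (with ε ∈ FIRST of a nullable right-hand side, so two nullable alternatives also conflict).

FIRST sets of the non-terminals at (or reachable through a nullable prefix from) the front of some alternative:
  FIRST(T) = { 'e', 'x', ε }

Productions for L:
  L → T x ;: FIRST = { 'e', 'x' }
  L → ε: FIRST = { ε }
Productions for X:
  X → ; e X: FIRST = { ';' }
  X → ε: FIRST = { ε }
Productions for T:
  T → ε: FIRST = { ε }
  T → x X: FIRST = { 'x' }
  T → e x: FIRST = { 'e' }

All alternatives of each non-terminal have pairwise disjoint FIRST sets.

Answer: No FIRST/FIRST conflicts.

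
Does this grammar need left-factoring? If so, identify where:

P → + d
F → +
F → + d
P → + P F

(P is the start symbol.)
Left-factoring is needed when two productions for the same non-terminal
share a common prefix on the right-hand side.

Productions for P:
  P → + d
  P → + P F
Productions for F:
  F → +
  F → + d

Found common prefix '+' in productions for P
Found common prefix '+' in productions for F

Answer: Yes, P has productions with common prefix '+'; F has productions with common prefix '+'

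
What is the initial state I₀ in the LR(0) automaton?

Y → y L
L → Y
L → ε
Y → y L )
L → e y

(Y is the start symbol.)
{ [Y → . y L )], [Y → . y L], [Y' → . Y] }

First, augment the grammar with Y' → Y
I₀ = CLOSURE({ [Y' → . Y] }):
  [Y' → . Y] has the dot before Y: add [Y → . y L], [Y → . y L )]
No further items can be added.

I₀ = { [Y → . y L )], [Y → . y L], [Y' → . Y] }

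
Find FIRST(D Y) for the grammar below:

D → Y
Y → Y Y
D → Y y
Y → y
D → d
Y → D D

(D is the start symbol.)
{ 'd', 'y' }

FIRST sets of the non-terminals involved (from the grammar, by fixed-point iteration):
  FIRST(D) = { 'd', 'y' }

To compute FIRST(D Y), process the symbols left to right:
Symbol D is a non-terminal. Add FIRST(D) \ {ε} = { 'd', 'y' }
D is not nullable (ε ∉ FIRST(D)), so stop here.
FIRST(D Y) = { 'd', 'y' }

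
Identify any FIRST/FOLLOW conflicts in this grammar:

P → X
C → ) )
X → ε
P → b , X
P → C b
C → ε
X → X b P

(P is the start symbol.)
A FIRST/FOLLOW conflict occurs when a non-terminal N has a nullable alternative N → β (β ⇒* ε) and another alternative N → α with FIRST(α) ∩ FOLLOW(N) ≠ ∅: on such a lookahead the parser cannot decide between expanding α and letting N vanish via β.

Nullable non-terminals: C, P, X.
FIRST sets used below: FIRST(X) = { 'b', ε }, FIRST(C) = { ')', ε }

C: nullable alternative(s) C → ε; FOLLOW(C) = { 'b' }
  C → ) ): FIRST \ {ε} = { ')' } — disjoint from FOLLOW(C)
  C → ε: FIRST \ {ε} = { } — this is the only nullable alternative, skip

P: nullable alternative(s) P → X; FOLLOW(P) = { $, 'b' }
  P → X: FIRST \ {ε} = { 'b' } — this is the only nullable alternative, skip
  P → b , X: FIRST \ {ε} = { 'b' } — overlaps FOLLOW(P) on { 'b' }: CONFLICT
  P → C b: FIRST \ {ε} = { ')', 'b' } — overlaps FOLLOW(P) on { 'b' }: CONFLICT

X: nullable alternative(s) X → ε; FOLLOW(X) = { $, 'b' }
  X → ε: FIRST \ {ε} = { } — this is the only nullable alternative, skip
  X → X b P: FIRST \ {ε} = { 'b' } — overlaps FOLLOW(X) on { 'b' }: CONFLICT

So the grammar has 3 FIRST/FOLLOW conflicts (marked CONFLICT above).

Answer: Yes. P → b ',' X with FOLLOW(P) on { 'b' }; P → C b with FOLLOW(P) on { 'b' }; X → X b P with FOLLOW(X) on { 'b' }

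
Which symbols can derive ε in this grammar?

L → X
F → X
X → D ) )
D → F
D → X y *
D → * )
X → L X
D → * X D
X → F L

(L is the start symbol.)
None

There are no ε-productions, so no non-terminal can derive ε.
No non-terminals are nullable.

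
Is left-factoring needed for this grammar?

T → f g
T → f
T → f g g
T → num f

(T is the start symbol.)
Yes, T has productions with common prefix 'f'

Left-factoring is needed when two productions for the same non-terminal
share a common prefix on the right-hand side.

Productions for T:
  T → f g
  T → f
  T → f g g
  T → num f

Found common prefix 'f' in productions for T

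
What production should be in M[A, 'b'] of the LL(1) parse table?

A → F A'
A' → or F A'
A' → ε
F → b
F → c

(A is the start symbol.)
To find M[A, 'b'], we find productions for A where 'b' is in the predict set (PREDICT(N → α) = (FIRST(α) \ {ε}) ∪ (FOLLOW(N) if α ⇒* ε)).

Relevant sets:
  FIRST(F) = { 'b', 'c' }

A → F A': PREDICT = { 'b', 'c' }
  'b' is in predict set, so this production goes in M[A, 'b']

M[A, 'b'] = A → F A'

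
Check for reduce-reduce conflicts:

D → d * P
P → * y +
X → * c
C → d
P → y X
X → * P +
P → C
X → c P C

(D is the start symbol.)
A reduce-reduce conflict occurs when an LR(0) state has two complete items [A → α .] and [B → β .] — both call for a reduction, and with no lookahead the parser cannot choose between them.

Augment with D' → D and build the canonical LR(0) collection (I0 = CLOSURE({[D' → . D]}), then GOTO on every symbol after a dot until no new states appear). It has 19 states:
  I0: { [D → . d * P], [D' → . D] }  — shift
  I1: { [D' → D .] }  — accept
  I2: { [D → d . * P] }  — shift
  I3: { [C → . d], [D → d * . P], [P → . * y +], [P → . C], [P → . y X] }  — shift
  I4: { [P → * . y +] }  — shift
  I5: { [P → C .] }  — reduce
  I6: { [D → d * P .] }  — reduce
  I7: { [C → d .] }  — reduce
  I8: { [P → y . X], [X → . * P +], [X → . * c], [X → . c P C] }  — shift
  I9: { [C → . d], [P → . * y +], [P → . C], [P → . y X], [X → * . P +], [X → * . c] }  — shift
  I10: { [P → y X .] }  — reduce
  I11: { [C → . d], [P → . * y +], [P → . C], [P → . y X], [X → c . P C] }  — shift
  I12: { [C → . d], [X → c P . C] }  — shift
  I13: { [X → c P C .] }  — reduce
  I14: { [X → * P . +] }  — shift
  I15: { [X → * c .] }  — reduce
  I16: { [X → * P + .] }  — reduce
  I17: { [P → * y . +] }  — shift
  I18: { [P → * y + .] }  — reduce

No state contains more than one complete item.

Answer: No reduce-reduce conflicts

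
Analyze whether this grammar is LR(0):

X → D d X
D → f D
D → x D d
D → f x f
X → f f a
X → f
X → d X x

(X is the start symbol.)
No. Shift-reduce conflict between [X → f .] and [D → . f D]

A grammar is LR(0) if no state in the canonical LR(0) collection has:
  - both a shift item (dot before a terminal) and a complete item (shift-reduce conflict), or
  - two or more complete items (reduce-reduce conflict; the accept item [X' → X .] counts as a complete item here).

Augment with X' → X and build the canonical LR(0) collection (I0 = CLOSURE({[X' → . X]}), then GOTO on every symbol after a dot until no new states appear). It has 18 states:
  I0: { [D → . f D], [D → . f x f], [D → . x D d], [X → . D d X], [X → . d X x], [X → . f f a], [X → . f], [X' → . X] }  — shift
  I1: { [X → D . d X] }  — shift
  I2: { [X' → X .] }  — accept
  I3: { [D → . f D], [D → . f x f], [D → . x D d], [X → . D d X], [X → . d X x], [X → . f f a], [X → . f], [X → d . X x] }  — shift
  I4: { [D → . f D], [D → . f x f], [D → . x D d], [D → f . D], [D → f . x f], [X → f . f a], [X → f .] }  — shift, reduce
  I5: { [D → . f D], [D → . f x f], [D → . x D d], [D → x . D d] }  — shift
  I6: { [D → x D . d] }  — shift
  I7: { [D → . f D], [D → . f x f], [D → . x D d], [D → f . D], [D → f . x f] }  — shift
  I8: { [D → f D .] }  — reduce
  I9: { [D → . f D], [D → . f x f], [D → . x D d], [D → f x . f], [D → x . D d] }  — shift
  I10: { [D → . f D], [D → . f x f], [D → . x D d], [D → f . D], [D → f . x f], [D → f x f .] }  — shift, reduce
  I11: { [D → x D d .] }  — reduce
  I12: { [D → . f D], [D → . f x f], [D → . x D d], [D → f . D], [D → f . x f], [X → f f . a] }  — shift
  I13: { [X → f f a .] }  — reduce
  I14: { [X → d X . x] }  — shift
  I15: { [X → d X x .] }  — reduce
  I16: { [D → . f D], [D → . f x f], [D → . x D d], [X → . D d X], [X → . d X x], [X → . f f a], [X → . f], [X → D d . X] }  — shift
  I17: { [X → D d X .] }  — reduce

Conflict in state I4:
  Shift-reduce conflict between [X → f .] and [D → . f D]
So the grammar is NOT LR(0).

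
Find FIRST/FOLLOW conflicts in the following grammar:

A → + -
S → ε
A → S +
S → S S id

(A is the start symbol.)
A FIRST/FOLLOW conflict occurs when a non-terminal N has a nullable alternative N → β (β ⇒* ε) and another alternative N → α with FIRST(α) ∩ FOLLOW(N) ≠ ∅: on such a lookahead the parser cannot decide between expanding α and letting N vanish via β.

Nullable non-terminals: S.
FIRST sets used below: FIRST(S) = { 'id', ε }

S: nullable alternative(s) S → ε; FOLLOW(S) = { '+', 'id' }
  S → ε: FIRST \ {ε} = { } — this is the only nullable alternative, skip
  S → S S id: FIRST \ {ε} = { 'id' } — overlaps FOLLOW(S) on { 'id' }: CONFLICT

A has no nullable alternative, so no FIRST/FOLLOW check is needed there.

So the grammar has 1 FIRST/FOLLOW conflict (marked CONFLICT above).

Answer: Yes. S → S S id with FOLLOW(S) on { 'id' }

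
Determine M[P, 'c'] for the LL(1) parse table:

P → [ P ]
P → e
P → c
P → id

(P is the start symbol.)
P → c

To find M[P, 'c'], we find productions for P where 'c' is in the predict set (PREDICT(N → α) = (FIRST(α) \ {ε}) ∪ (FOLLOW(N) if α ⇒* ε)).

P → [ P ]: PREDICT = { '[' }
P → e: PREDICT = { 'e' }
P → c: PREDICT = { 'c' }
  'c' is in predict set, so this production goes in M[P, 'c']
P → id: PREDICT = { 'id' }

M[P, 'c'] = P → c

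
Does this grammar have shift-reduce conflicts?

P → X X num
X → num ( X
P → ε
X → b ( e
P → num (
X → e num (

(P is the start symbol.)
A shift-reduce conflict occurs when an LR(0) state has both:
  - a complete (reduce) item [A → α .] (dot at the end), and
  - a shift item [B → β . c γ] (dot before a terminal).

Augment with P' → P and build the canonical LR(0) collection (I0 = CLOSURE({[P' → . P]}), then GOTO on every symbol after a dot until no new states appear). It has 16 states:
  I0: { [P → . X X num], [P → . num (], [P → .], [P' → . P], [X → . b ( e], [X → . e num (], [X → . num ( X] }  — shift, reduce
  I1: { [P' → P .] }  — accept
  I2: { [P → X . X num], [X → . b ( e], [X → . e num (], [X → . num ( X] }  — shift
  I3: { [X → b . ( e] }  — shift
  I4: { [X → e . num (] }  — shift
  I5: { [P → num . (], [X → num . ( X] }  — shift
  I6: { [P → num ( .], [X → . b ( e], [X → . e num (], [X → . num ( X], [X → num ( . X] }  — shift, reduce
  I7: { [X → num ( X .] }  — reduce
  I8: { [X → num . ( X] }  — shift
  I9: { [X → . b ( e], [X → . e num (], [X → . num ( X], [X → num ( . X] }  — shift
  I10: { [X → e num . (] }  — shift
  I11: { [X → e num ( .] }  — reduce
  I12: { [X → b ( . e] }  — shift
  I13: { [X → b ( e .] }  — reduce
  I14: { [P → X X . num] }  — shift
  I15: { [P → X X num .] }  — reduce

I0 contains reduce item [P → .] and shift items [P → . num (], [X → . b ( e], [X → . e num (], [X → . num ( X] — shift-reduce conflict.
I6 contains reduce item [P → num ( .] and shift items [X → . b ( e], [X → . e num (], [X → . num ( X] — shift-reduce conflict.

Answer: Yes — I0: [P → .] vs [P → . num (]; I6: [P → num ( .] vs [X → . b ( e]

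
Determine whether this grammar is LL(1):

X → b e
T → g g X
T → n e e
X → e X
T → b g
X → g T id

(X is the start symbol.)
Yes, the grammar is LL(1).

A grammar is LL(1) if for each non-terminal N with multiple productions, the predict sets of those productions are pairwise disjoint, where PREDICT(N → α) = (FIRST(α) \ {ε}) ∪ (FOLLOW(N) if α ⇒* ε).

For X:
  PREDICT(X → b e) = { 'b' }
  PREDICT(X → e X) = { 'e' }
  PREDICT(X → g T id) = { 'g' }
For T:
  PREDICT(T → g g X) = { 'g' }
  PREDICT(T → n e e) = { 'n' }
  PREDICT(T → b g) = { 'b' }

All predict sets are disjoint. The grammar IS LL(1).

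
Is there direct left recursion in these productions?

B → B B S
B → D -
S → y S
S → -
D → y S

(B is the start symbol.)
Yes, B is left-recursive

B → B B S: LEFT RECURSIVE (starts with B)
B → D -: starts with D
S → y S: starts with y
S → -: starts with '-'
D → y S: starts with y

The grammar has direct left recursion on: B.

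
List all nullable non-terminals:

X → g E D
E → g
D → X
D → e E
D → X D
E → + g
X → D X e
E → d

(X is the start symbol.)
A non-terminal is nullable if it can derive ε (the empty string): either it has an ε-production, or it has a production whose right-hand side consists entirely of nullable non-terminals.

There are no ε-productions, so no non-terminal can derive ε.
No non-terminals are nullable.

Answer: None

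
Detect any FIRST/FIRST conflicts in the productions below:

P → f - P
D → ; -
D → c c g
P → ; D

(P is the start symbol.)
No FIRST/FIRST conflicts.

A FIRST/FIRST conflict occurs when two productions N → α and N → β for the same non-terminal have FIRST(α) ∩ FIRST(β) ≠ ∅ (with ε ∈ FIRST of a nullable right-hand side, so two nullable alternatives also conflict).

Productions for P:
  P → f - P: FIRST = { 'f' }
  P → ; D: FIRST = { ';' }
Productions for D:
  D → ; -: FIRST = { ';' }
  D → c c g: FIRST = { 'c' }

All alternatives of each non-terminal have pairwise disjoint FIRST sets.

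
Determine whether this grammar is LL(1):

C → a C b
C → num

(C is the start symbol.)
Yes, the grammar is LL(1).

For C:
  PREDICT(C → a C b) = { 'a' }
  PREDICT(C → num) = { 'num' }

All predict sets are disjoint. The grammar IS LL(1).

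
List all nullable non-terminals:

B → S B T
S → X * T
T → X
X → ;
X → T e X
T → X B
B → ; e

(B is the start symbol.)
There are no ε-productions, so no non-terminal can derive ε.
No non-terminals are nullable.

Answer: None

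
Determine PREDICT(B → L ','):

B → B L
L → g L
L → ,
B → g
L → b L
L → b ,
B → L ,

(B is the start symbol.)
{ ',', 'b', 'g' }

PREDICT(B → L ',') = (FIRST(RHS) \ {ε}) ∪ (FOLLOW(B) if ε ∈ FIRST(RHS), i.e. RHS ⇒* ε)
FIRST(L) = { ',', 'b', 'g' }
FIRST(L ',') = { ',', 'b', 'g' }
ε ∉ FIRST(L ','), so FOLLOW(B) is not added.
PREDICT(B → L ',') = { ',', 'b', 'g' }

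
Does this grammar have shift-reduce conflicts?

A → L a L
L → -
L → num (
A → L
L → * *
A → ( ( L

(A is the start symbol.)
Augment with A' → A and build the canonical LR(0) collection (I0 = CLOSURE({[A' → . A]}), then GOTO on every symbol after a dot until no new states appear). It has 13 states:
  I0: { [A → . ( ( L], [A → . L a L], [A → . L], [A' → . A], [L → . * *], [L → . -], [L → . num (] }  — shift
  I1: { [A → ( . ( L] }  — shift
  I2: { [L → * . *] }  — shift
  I3: { [L → - .] }  — reduce
  I4: { [A' → A .] }  — accept
  I5: { [A → L . a L], [A → L .] }  — shift, reduce
  I6: { [L → num . (] }  — shift
  I7: { [L → num ( .] }  — reduce
  I8: { [A → L a . L], [L → . * *], [L → . -], [L → . num (] }  — shift
  I9: { [A → L a L .] }  — reduce
  I10: { [L → * * .] }  — reduce
  I11: { [A → ( ( . L], [L → . * *], [L → . -], [L → . num (] }  — shift
  I12: { [A → ( ( L .] }  — reduce

I5 contains reduce item [A → L .] and shift item [A → L . a L] — shift-reduce conflict.

Answer: Yes — I5: [A → L .] vs [A → L . a L]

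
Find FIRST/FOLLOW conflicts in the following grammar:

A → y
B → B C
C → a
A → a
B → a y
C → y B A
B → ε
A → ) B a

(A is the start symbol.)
A FIRST/FOLLOW conflict occurs when a non-terminal N has a nullable alternative N → β (β ⇒* ε) and another alternative N → α with FIRST(α) ∩ FOLLOW(N) ≠ ∅: on such a lookahead the parser cannot decide between expanding α and letting N vanish via β.

Nullable non-terminals: B.
FIRST sets used below: FIRST(B) = { 'a', 'y', ε }, FIRST(C) = { 'a', 'y' }

B: nullable alternative(s) B → ε; FOLLOW(B) = { ')', 'a', 'y' }
  B → B C: FIRST \ {ε} = { 'a', 'y' } — overlaps FOLLOW(B) on { 'a', 'y' }: CONFLICT
  B → a y: FIRST \ {ε} = { 'a' } — overlaps FOLLOW(B) on { 'a' }: CONFLICT
  B → ε: FIRST \ {ε} = { } — this is the only nullable alternative, skip

A, C have no nullable alternative, so no FIRST/FOLLOW check is needed there.

So the grammar has 2 FIRST/FOLLOW conflicts (marked CONFLICT above).

Answer: Yes. B → B C with FOLLOW(B) on { 'a', 'y' }; B → a y with FOLLOW(B) on { 'a' }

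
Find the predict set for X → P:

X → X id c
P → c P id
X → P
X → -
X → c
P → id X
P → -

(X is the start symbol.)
PREDICT(X → P) = (FIRST(RHS) \ {ε}) ∪ (FOLLOW(X) if ε ∈ FIRST(RHS), i.e. RHS ⇒* ε)
FIRST(P) = { '-', 'c', 'id' }
FIRST(P) = { '-', 'c', 'id' }
ε ∉ FIRST(P), so FOLLOW(X) is not added.
PREDICT(X → P) = { '-', 'c', 'id' }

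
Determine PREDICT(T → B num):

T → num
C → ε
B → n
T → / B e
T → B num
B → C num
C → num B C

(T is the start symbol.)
{ 'n', 'num' }

PREDICT(T → B num) = (FIRST(RHS) \ {ε}) ∪ (FOLLOW(T) if ε ∈ FIRST(RHS), i.e. RHS ⇒* ε)
FIRST(B) = { 'n', 'num' }
FIRST(B num) = { 'n', 'num' }
ε ∉ FIRST(B num), so FOLLOW(T) is not added.
PREDICT(T → B num) = { 'n', 'num' }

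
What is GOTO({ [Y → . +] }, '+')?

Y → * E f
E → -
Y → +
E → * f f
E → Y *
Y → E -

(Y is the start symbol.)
{ [Y → + .] }

GOTO(I, '+') = CLOSURE({ [A → αX.β] : [A → α.Xβ] ∈ I, X = '+' })

Items with dot before '+', with the dot advanced:
  [Y → . +] → [Y → + .]
Closure adds nothing (no advanced item has the dot before a non-terminal).

GOTO = { [Y → + .] }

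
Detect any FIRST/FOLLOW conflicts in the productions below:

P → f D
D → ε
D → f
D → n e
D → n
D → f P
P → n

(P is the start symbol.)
A FIRST/FOLLOW conflict occurs when a non-terminal N has a nullable alternative N → β (β ⇒* ε) and another alternative N → α with FIRST(α) ∩ FOLLOW(N) ≠ ∅: on such a lookahead the parser cannot decide between expanding α and letting N vanish via β.

Nullable non-terminals: D.

D: nullable alternative(s) D → ε; FOLLOW(D) = { $ }
  D → ε: FIRST \ {ε} = { } — this is the only nullable alternative, skip
  D → f: FIRST \ {ε} = { 'f' } — disjoint from FOLLOW(D)
  D → n e: FIRST \ {ε} = { 'n' } — disjoint from FOLLOW(D)
  D → n: FIRST \ {ε} = { 'n' } — disjoint from FOLLOW(D)
  D → f P: FIRST \ {ε} = { 'f' } — disjoint from FOLLOW(D)

P has no nullable alternative, so no FIRST/FOLLOW check is needed there.

No FIRST/FOLLOW conflicts found.

Answer: No FIRST/FOLLOW conflicts.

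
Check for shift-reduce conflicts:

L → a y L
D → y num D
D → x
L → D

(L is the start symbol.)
Augment with L' → L and build the canonical LR(0) collection (I0 = CLOSURE({[L' → . L]}), then GOTO on every symbol after a dot until no new states appear). It has 10 states:
  I0: { [D → . x], [D → . y num D], [L → . D], [L → . a y L], [L' → . L] }  — shift
  I1: { [L → D .] }  — reduce
  I2: { [L' → L .] }  — accept
  I3: { [L → a . y L] }  — shift
  I4: { [D → x .] }  — reduce
  I5: { [D → y . num D] }  — shift
  I6: { [D → . x], [D → . y num D], [D → y num . D] }  — shift
  I7: { [D → y num D .] }  — reduce
  I8: { [D → . x], [D → . y num D], [L → . D], [L → . a y L], [L → a y . L] }  — shift
  I9: { [L → a y L .] }  — reduce

No state contains both a complete item and a shift item.

Answer: No shift-reduce conflicts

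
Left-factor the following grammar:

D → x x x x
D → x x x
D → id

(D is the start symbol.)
Left-factoring transforms A → αβ₁ | αβ₂ into A → αA' and A' → β₁ | β₂
(α is the longest common prefix among the alternatives). Repeat until
no nonterminal has two alternatives with a common prefix.

Round 1: D has alternatives sharing prefix 'x x x'. Introduce D': D → x x x D'
  Add: D' → x
  Add: D' → ε

No remaining common prefixes — done.

Resulting grammar:
D → x x x D'
D' → x
D' → ε
D → id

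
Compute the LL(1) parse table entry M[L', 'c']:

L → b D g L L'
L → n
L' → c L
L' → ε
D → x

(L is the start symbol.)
To find M[L', 'c'], we find productions for L' where 'c' is in the predict set (PREDICT(N → α) = (FIRST(α) \ {ε}) ∪ (FOLLOW(N) if α ⇒* ε)).

Relevant sets:
  FOLLOW(L') = { $, 'c' }

L' → c L: PREDICT = { 'c' }
  'c' is in predict set, so this production goes in M[L', 'c']
L' → ε: PREDICT = { $, 'c' }
  'c' is in predict set, so this production goes in M[L', 'c']

M[L', 'c'] = L' → c L, L' → ε  (a multiply-defined cell — the grammar is not LL(1))

Answer: L' → c L, L' → ε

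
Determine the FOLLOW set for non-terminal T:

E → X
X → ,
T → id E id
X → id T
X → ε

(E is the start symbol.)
{ $, 'id' }

In X → id T: T is at the end, add FOLLOW(X)

The FOLLOW sets referred to above (computed the same way, to a fixed point):
  FOLLOW(X) = { $, 'id' }

Taking the union: FOLLOW(T) = { $, 'id' }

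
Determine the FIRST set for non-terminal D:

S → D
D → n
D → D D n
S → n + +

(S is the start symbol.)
{ 'n' }

To compute FIRST(D), examine every production with D on the left-hand side, reading each right-hand side left to right until a non-nullable symbol is reached.

From D → n:
  - n is a terminal: add 'n' and stop
From D → D D n:
  - D is the symbol being defined: contributes nothing new
    D is not nullable, so stop

Collecting: FIRST(D) = { 'n' }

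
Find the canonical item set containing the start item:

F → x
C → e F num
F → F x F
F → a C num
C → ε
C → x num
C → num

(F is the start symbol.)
First, augment the grammar with F' → F
I₀ = CLOSURE({ [F' → . F] }):
  [F' → . F] has the dot before F: add [F → . x], [F → . F x F], [F → . a C num]
No further items can be added.

I₀ = { [F → . F x F], [F → . a C num], [F → . x], [F' → . F] }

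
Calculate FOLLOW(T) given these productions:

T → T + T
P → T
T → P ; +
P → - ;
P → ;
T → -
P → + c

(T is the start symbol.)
T is the start symbol, so $ ∈ FOLLOW(T).
In T → T + T: T is followed by '+' T, add FIRST('+' T) \ {ε} = { '+' }
In T → T + T: T is at the end; this adds FOLLOW(T) to itself — nothing new
In P → T: T is at the end, add FOLLOW(P)

The FOLLOW sets referred to above (computed the same way, to a fixed point):
  FOLLOW(P) = { ';' }

Taking the union: FOLLOW(T) = { $, '+', ';' }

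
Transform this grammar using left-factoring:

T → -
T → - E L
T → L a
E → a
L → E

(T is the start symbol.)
T → - T'
T' → ε
T' → E L
T → L a
E → a
L → E

Left-factoring transforms A → αβ₁ | αβ₂ into A → αA' and A' → β₁ | β₂
(α is the longest common prefix among the alternatives). Repeat until
no nonterminal has two alternatives with a common prefix.

Round 1: T has alternatives sharing prefix '-'. Introduce T': T → - T'
  Add: T' → ε
  Add: T' → E L

No remaining common prefixes — done.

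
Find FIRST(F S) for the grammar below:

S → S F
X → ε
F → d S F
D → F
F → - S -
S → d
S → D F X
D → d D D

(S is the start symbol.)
{ '-', 'd' }

FIRST sets of the non-terminals involved (from the grammar, by fixed-point iteration):
  FIRST(F) = { '-', 'd' }

To compute FIRST(F S), process the symbols left to right:
Symbol F is a non-terminal. Add FIRST(F) \ {ε} = { '-', 'd' }
F is not nullable (ε ∉ FIRST(F)), so stop here.
FIRST(F S) = { '-', 'd' }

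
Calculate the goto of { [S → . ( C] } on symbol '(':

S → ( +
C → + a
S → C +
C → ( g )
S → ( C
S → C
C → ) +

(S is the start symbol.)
{ [C → . ( g )], [C → . ) +], [C → . + a], [S → ( . C] }

GOTO(I, '(') = CLOSURE({ [A → αX.β] : [A → α.Xβ] ∈ I, X = '(' })

Items with dot before '(', with the dot advanced:
  [S → . ( C] → [S → ( . C]
Closure of the advanced items:
  [S → ( . C] has the dot before C: add [C → . + a], [C → . ( g )], [C → . ) +]

GOTO = { [C → . ( g )], [C → . ) +], [C → . + a], [S → ( . C] }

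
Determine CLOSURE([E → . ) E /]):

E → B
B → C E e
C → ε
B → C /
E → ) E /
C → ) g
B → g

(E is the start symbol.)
{ [E → . ) E /] }

To compute CLOSURE, for each item [A → α.Bβ] where B is a non-terminal, add [B → .γ] for all productions B → γ; repeat for the newly added items until nothing changes.

Start with: [E → . ) E /]
The dot precedes the terminal ')', so nothing is added.

CLOSURE = { [E → . ) E /] }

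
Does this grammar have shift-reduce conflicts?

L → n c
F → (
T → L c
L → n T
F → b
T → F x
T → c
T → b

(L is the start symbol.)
A shift-reduce conflict occurs when an LR(0) state has both:
  - a complete (reduce) item [A → α .] (dot at the end), and
  - a shift item [B → β . c γ] (dot before a terminal).

Augment with L' → L and build the canonical LR(0) collection (I0 = CLOSURE({[L' → . L]}), then GOTO on every symbol after a dot until no new states appear). It has 11 states:
  I0: { [L → . n T], [L → . n c], [L' → . L] }  — shift
  I1: { [L' → L .] }  — accept
  I2: { [F → . (], [F → . b], [L → . n T], [L → . n c], [L → n . T], [L → n . c], [T → . F x], [T → . L c], [T → . b], [T → . c] }  — shift
  I3: { [F → ( .] }  — reduce
  I4: { [T → F . x] }  — shift
  I5: { [T → L . c] }  — shift
  I6: { [L → n T .] }  — reduce
  I7: { [F → b .], [T → b .] }  — 2 reduces
  I8: { [L → n c .], [T → c .] }  — 2 reduces
  I9: { [T → L c .] }  — reduce
  I10: { [T → F x .] }  — reduce

No state contains both a complete item and a shift item.

Answer: No shift-reduce conflicts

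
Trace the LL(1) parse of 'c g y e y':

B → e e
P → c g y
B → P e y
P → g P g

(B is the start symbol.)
LL(1) parsing maintains a stack (initially the start symbol over $) and the input. At each step: if the stack top is a terminal, match it against the current input token; if it is a non-terminal N, replace it with the RHS of M[N, lookahead] (the unique production whose predict set contains the lookahead).

Stack is shown with the top on the left.

Stack        Input        Action
--------------------------------
B $          c g y e y $  output B → P e y
P e y $      c g y e y $  output P → c g y
c g y e y $  c g y e y $  match 'c'
g y e y $    g y e y $    match 'g'
y e y $      y e y $      match 'y'
e y $        e y $        match 'e'
y $          y $          match 'y'
$            $            accept

The string is accepted.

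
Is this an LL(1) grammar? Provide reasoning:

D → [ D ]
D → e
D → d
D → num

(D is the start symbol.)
A grammar is LL(1) if for each non-terminal N with multiple productions, the predict sets of those productions are pairwise disjoint, where PREDICT(N → α) = (FIRST(α) \ {ε}) ∪ (FOLLOW(N) if α ⇒* ε).

For D:
  PREDICT(D → '[' D ']') = { '[' }
  PREDICT(D → e) = { 'e' }
  PREDICT(D → d) = { 'd' }
  PREDICT(D → num) = { 'num' }

All predict sets are disjoint. The grammar IS LL(1).

Answer: Yes, the grammar is LL(1).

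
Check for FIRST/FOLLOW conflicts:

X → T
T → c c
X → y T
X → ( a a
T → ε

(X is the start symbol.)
A FIRST/FOLLOW conflict occurs when a non-terminal N has a nullable alternative N → β (β ⇒* ε) and another alternative N → α with FIRST(α) ∩ FOLLOW(N) ≠ ∅: on such a lookahead the parser cannot decide between expanding α and letting N vanish via β.

Nullable non-terminals: T, X.
FIRST sets used below: FIRST(T) = { 'c', ε }

T: nullable alternative(s) T → ε; FOLLOW(T) = { $ }
  T → c c: FIRST \ {ε} = { 'c' } — disjoint from FOLLOW(T)
  T → ε: FIRST \ {ε} = { } — this is the only nullable alternative, skip

X: nullable alternative(s) X → T; FOLLOW(X) = { $ }
  X → T: FIRST \ {ε} = { 'c' } — this is the only nullable alternative, skip
  X → y T: FIRST \ {ε} = { 'y' } — disjoint from FOLLOW(X)
  X → ( a a: FIRST \ {ε} = { '(' } — disjoint from FOLLOW(X)

No FIRST/FOLLOW conflicts found.

Answer: No FIRST/FOLLOW conflicts.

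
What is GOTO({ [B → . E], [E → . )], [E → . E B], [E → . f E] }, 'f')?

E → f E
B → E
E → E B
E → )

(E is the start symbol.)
{ [E → . )], [E → . E B], [E → . f E], [E → f . E] }

GOTO(I, 'f') = CLOSURE({ [A → αX.β] : [A → α.Xβ] ∈ I, X = 'f' })

Items with dot before 'f', with the dot advanced:
  [E → . f E] → [E → f . E]
Closure of the advanced items:
  [E → f . E] has the dot before E: add [E → . f E], [E → . E B], [E → . )]

GOTO = { [E → . )], [E → . E B], [E → . f E], [E → f . E] }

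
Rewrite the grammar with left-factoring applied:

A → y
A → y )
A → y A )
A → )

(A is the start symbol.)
Left-factoring transforms A → αβ₁ | αβ₂ into A → αA' and A' → β₁ | β₂
(α is the longest common prefix among the alternatives). Repeat until
no nonterminal has two alternatives with a common prefix.

Round 1: A has alternatives sharing prefix 'y'. Introduce A': A → y A'
  Add: A' → ε
  Add: A' → )
  Add: A' → A )

No remaining common prefixes — done.

Resulting grammar:
A → y A'
A' → ε
A' → )
A' → A )
A → )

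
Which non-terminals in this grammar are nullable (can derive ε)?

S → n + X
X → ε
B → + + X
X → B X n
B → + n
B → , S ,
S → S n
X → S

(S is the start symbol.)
{ 'X' }

A non-terminal is nullable if it can derive ε (the empty string): either it has an ε-production, or it has a production whose right-hand side consists entirely of nullable non-terminals.

ε-productions: X → ε
So X is immediately nullable.
No further non-terminal can be added: every production for the remaining non-terminals contains a terminal or a non-nullable non-terminal.
Nullable = { 'X' }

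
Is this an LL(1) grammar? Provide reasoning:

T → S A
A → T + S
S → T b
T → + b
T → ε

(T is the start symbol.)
No. Predict set conflict for T: { '+' }

A grammar is LL(1) if for each non-terminal N with multiple productions, the predict sets of those productions are pairwise disjoint, where PREDICT(N → α) = (FIRST(α) \ {ε}) ∪ (FOLLOW(N) if α ⇒* ε).

Relevant sets:
  FIRST(S) = { '+', 'b' }
  FOLLOW(T) = { $, '+', 'b' }

For T:
  PREDICT(T → S A) = { '+', 'b' }
  PREDICT(T → '+' b) = { '+' }
  PREDICT(T → ε) = { $, '+', 'b' }
A, S have a single production, so nothing to check there.

Conflict found: Predict set conflict for T: { '+' }
The grammar is NOT LL(1).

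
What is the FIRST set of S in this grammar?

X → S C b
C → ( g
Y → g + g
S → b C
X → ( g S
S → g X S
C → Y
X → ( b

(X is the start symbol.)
To compute FIRST(S), examine every production with S on the left-hand side, reading each right-hand side left to right until a non-nullable symbol is reached.

From S → b C:
  - b is a terminal: add 'b' and stop
From S → g X S:
  - g is a terminal: add 'g' and stop

Collecting: FIRST(S) = { 'b', 'g' }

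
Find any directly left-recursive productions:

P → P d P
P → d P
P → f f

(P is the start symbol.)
Yes, P is left-recursive

P → P d P: LEFT RECURSIVE (starts with P)
P → d P: starts with d
P → f f: starts with f

The grammar has direct left recursion on: P.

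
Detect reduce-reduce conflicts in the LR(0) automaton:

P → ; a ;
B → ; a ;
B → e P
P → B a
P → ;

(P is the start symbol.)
Yes — I8: [B → ; a ; .] vs [P → ; a ; .]

A reduce-reduce conflict occurs when an LR(0) state has two complete items [A → α .] and [B → β .] — both call for a reduction, and with no lookahead the parser cannot choose between them.

Augment with P' → P and build the canonical LR(0) collection (I0 = CLOSURE({[P' → . P]}), then GOTO on every symbol after a dot until no new states appear). It has 9 states:
  I0: { [B → . ; a ;], [B → . e P], [P → . ; a ;], [P → . ;], [P → . B a], [P' → . P] }  — shift
  I1: { [B → ; . a ;], [P → ; . a ;], [P → ; .] }  — shift, reduce
  I2: { [P → B . a] }  — shift
  I3: { [P' → P .] }  — accept
  I4: { [B → . ; a ;], [B → . e P], [B → e . P], [P → . ; a ;], [P → . ;], [P → . B a] }  — shift
  I5: { [B → e P .] }  — reduce
  I6: { [P → B a .] }  — reduce
  I7: { [B → ; a . ;], [P → ; a . ;] }  — shift
  I8: { [B → ; a ; .], [P → ; a ; .] }  — 2 reduces

I8 contains complete items [B → ; a ; .], [P → ; a ; .] — reduce-reduce conflict.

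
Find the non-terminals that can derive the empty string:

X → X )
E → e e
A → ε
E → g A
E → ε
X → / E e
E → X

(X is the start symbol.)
ε-productions: A → ε, E → ε
So A, E are immediately nullable.
No further non-terminal can be added: every production for the remaining non-terminals contains a terminal or a non-nullable non-terminal.
Nullable = { 'A', 'E' }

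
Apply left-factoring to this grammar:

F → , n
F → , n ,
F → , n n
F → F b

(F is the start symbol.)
Left-factoring transforms A → αβ₁ | αβ₂ into A → αA' and A' → β₁ | β₂
(α is the longest common prefix among the alternatives). Repeat until
no nonterminal has two alternatives with a common prefix.

Round 1: F has alternatives sharing prefix ', n'. Introduce F': F → , n F'
  Add: F' → ε
  Add: F' → ,
  Add: F' → n

No remaining common prefixes — done.

Resulting grammar:
F → , n F'
F' → ε
F' → ,
F' → n
F → F b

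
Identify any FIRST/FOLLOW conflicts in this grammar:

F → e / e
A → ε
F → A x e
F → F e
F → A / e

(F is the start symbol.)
No FIRST/FOLLOW conflicts.

A FIRST/FOLLOW conflict occurs when a non-terminal N has a nullable alternative N → β (β ⇒* ε) and another alternative N → α with FIRST(α) ∩ FOLLOW(N) ≠ ∅: on such a lookahead the parser cannot decide between expanding α and letting N vanish via β.

Nullable non-terminals: A.
A has a nullable alternative but only one production, so nothing to check.

F has no nullable alternative, so no FIRST/FOLLOW check is needed there.

No FIRST/FOLLOW conflicts found.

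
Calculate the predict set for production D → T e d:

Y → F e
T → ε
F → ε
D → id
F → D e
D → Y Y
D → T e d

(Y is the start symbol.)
PREDICT(D → T e d) = (FIRST(RHS) \ {ε}) ∪ (FOLLOW(D) if ε ∈ FIRST(RHS), i.e. RHS ⇒* ε)
FIRST(T) = { ε }
FIRST(T e d) = { 'e' }
ε ∉ FIRST(T e d), so FOLLOW(D) is not added.
PREDICT(D → T e d) = { 'e' }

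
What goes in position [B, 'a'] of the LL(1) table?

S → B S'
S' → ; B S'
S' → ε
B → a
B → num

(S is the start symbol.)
To find M[B, 'a'], we find productions for B where 'a' is in the predict set (PREDICT(N → α) = (FIRST(α) \ {ε}) ∪ (FOLLOW(N) if α ⇒* ε)).

B → a: PREDICT = { 'a' }
  'a' is in predict set, so this production goes in M[B, 'a']
B → num: PREDICT = { 'num' }

M[B, 'a'] = B → a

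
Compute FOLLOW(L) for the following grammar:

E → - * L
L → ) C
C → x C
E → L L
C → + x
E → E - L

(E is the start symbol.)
{ $, ')', '-' }

To compute FOLLOW(L), find every occurrence of L on a right-hand side N → α L β: add FIRST(β) \ {ε}, and if β is empty or nullable also add FOLLOW(N). Iterate to a fixed point.

In E → - * L: L is at the end, add FOLLOW(E)
In E → L L: L is followed by L, add FIRST(L) \ {ε} = { ')' }
In E → L L: L is at the end, add FOLLOW(E)
In E → E - L: L is at the end, add FOLLOW(E)

The FOLLOW sets referred to above (computed the same way, to a fixed point):
  FOLLOW(E) = { $, '-' }

Taking the union: FOLLOW(L) = { $, ')', '-' }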